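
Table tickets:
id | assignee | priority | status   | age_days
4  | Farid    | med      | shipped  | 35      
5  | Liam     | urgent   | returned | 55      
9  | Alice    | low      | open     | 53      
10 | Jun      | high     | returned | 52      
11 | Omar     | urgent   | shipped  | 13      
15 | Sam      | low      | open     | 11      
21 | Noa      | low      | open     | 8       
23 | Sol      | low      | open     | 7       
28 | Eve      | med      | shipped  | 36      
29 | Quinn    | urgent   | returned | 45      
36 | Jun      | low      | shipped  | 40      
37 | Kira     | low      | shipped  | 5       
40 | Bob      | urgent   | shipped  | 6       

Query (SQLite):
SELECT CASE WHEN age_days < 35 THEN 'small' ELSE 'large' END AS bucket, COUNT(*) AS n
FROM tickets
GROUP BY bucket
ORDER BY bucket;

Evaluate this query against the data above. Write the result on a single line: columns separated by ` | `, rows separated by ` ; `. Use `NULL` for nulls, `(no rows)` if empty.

large | 7 ; small | 6

Bucket rows by age_days < 35 → 'small' else 'large'; count each bucket.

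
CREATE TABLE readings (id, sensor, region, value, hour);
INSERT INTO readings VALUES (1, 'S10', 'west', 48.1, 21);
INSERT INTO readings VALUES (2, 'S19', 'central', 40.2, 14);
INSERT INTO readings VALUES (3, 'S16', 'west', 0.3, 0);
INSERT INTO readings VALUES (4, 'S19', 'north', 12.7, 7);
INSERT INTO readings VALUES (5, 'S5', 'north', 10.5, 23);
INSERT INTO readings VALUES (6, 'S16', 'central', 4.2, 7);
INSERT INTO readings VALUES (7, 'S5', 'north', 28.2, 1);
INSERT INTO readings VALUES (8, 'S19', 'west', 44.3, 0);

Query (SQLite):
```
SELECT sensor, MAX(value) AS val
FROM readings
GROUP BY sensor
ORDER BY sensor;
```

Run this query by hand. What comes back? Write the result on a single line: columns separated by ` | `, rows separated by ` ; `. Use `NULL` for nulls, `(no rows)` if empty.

S10 | 48.1 ; S16 | 4.2 ; S19 | 44.3 ; S5 | 28.2

Partition readings by sensor; compute MAX(value) within each group.
  S10: ids {1} → MAX(value)=48.1
  S16: ids {3, 6} → MAX(value)=4.2
  S19: ids {2, 4, 8} → MAX(value)=44.3
  S5: ids {5, 7} → MAX(value)=28.2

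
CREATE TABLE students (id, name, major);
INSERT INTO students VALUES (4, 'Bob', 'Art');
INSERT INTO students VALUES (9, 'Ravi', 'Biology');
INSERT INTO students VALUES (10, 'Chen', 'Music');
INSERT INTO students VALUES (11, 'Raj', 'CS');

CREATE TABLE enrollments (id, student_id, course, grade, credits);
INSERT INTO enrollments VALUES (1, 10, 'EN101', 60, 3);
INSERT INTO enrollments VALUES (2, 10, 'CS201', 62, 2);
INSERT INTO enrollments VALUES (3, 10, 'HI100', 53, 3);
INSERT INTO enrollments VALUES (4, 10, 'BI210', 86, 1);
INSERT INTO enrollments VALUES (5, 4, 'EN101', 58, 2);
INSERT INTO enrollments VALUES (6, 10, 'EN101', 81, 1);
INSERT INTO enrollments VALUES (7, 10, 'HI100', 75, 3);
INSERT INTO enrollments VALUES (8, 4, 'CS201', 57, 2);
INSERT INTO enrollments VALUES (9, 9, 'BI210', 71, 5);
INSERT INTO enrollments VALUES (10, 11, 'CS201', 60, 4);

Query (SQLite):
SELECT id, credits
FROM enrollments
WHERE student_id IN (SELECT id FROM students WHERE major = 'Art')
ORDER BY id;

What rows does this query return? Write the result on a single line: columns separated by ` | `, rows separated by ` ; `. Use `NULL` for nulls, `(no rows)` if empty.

Inner query: students.id where major = 'Art'.
Outer: keep enrollments rows whose student_id is in that set.
Inner query → {4}

5 | 2 ; 8 | 2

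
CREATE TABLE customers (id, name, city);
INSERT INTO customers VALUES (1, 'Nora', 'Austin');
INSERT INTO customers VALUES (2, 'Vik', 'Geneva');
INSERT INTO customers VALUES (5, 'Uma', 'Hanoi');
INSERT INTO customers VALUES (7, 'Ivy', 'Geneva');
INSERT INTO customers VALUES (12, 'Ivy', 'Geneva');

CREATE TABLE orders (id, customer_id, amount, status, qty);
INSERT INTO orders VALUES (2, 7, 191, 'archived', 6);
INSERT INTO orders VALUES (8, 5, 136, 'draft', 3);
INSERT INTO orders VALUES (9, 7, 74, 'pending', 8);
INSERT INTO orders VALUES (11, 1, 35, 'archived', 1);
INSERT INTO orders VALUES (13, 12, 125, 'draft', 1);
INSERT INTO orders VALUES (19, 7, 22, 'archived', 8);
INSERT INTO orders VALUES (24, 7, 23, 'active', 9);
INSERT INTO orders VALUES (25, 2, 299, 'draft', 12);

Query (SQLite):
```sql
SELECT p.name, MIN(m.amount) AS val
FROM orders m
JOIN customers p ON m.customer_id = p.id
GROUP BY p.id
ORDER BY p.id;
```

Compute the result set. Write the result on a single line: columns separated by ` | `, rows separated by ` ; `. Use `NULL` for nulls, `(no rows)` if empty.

Nora | 35 ; Vik | 299 ; Uma | 136 ; Ivy | 22 ; Ivy | 125

Join each orders row to its customers via customer_id.
Group joined rows by customers.id; compute MIN(m.amount) per group.
  1: ids {11} → MIN(m.amount)=35
  2: ids {25} → MIN(m.amount)=299
  5: ids {8} → MIN(m.amount)=136
  7: ids {2, 9, 19, 24} → MIN(m.amount)=22
  12: ids {13} → MIN(m.amount)=125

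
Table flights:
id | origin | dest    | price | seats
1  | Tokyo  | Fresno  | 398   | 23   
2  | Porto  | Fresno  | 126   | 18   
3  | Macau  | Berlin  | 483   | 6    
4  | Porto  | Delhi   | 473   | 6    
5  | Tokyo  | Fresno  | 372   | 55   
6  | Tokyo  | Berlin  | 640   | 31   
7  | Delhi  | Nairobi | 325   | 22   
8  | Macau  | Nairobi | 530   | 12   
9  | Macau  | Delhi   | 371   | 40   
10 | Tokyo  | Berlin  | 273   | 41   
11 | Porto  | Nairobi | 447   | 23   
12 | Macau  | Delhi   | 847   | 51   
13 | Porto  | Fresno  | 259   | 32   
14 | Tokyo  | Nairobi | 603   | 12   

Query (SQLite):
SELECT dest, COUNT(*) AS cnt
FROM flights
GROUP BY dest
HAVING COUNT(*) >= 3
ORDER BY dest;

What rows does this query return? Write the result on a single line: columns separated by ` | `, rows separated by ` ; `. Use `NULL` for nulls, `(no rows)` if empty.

Berlin | 3 ; Delhi | 3 ; Fresno | 4 ; Nairobi | 4

Partition flights by dest; compute COUNT(*) within each group.
HAVING: keep groups with count ≥ 3.
  Berlin: ids {3, 6, 10} → COUNT(*)=3
  Delhi: ids {4, 9, 12} → COUNT(*)=3
  Fresno: ids {1, 2, 5, 13} → COUNT(*)=4
  Nairobi: ids {7, 8, 11, 14} → COUNT(*)=4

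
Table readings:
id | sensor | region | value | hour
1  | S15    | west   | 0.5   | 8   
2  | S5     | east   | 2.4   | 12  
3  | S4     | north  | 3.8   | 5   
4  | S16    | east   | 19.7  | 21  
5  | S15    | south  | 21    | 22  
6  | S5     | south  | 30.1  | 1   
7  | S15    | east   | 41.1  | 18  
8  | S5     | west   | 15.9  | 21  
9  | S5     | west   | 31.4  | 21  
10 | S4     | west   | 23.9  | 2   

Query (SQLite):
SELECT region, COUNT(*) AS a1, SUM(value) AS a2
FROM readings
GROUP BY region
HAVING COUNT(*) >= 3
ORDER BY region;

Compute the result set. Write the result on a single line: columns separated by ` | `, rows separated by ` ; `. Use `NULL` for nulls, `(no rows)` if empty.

east | 3 | 63.2 ; west | 4 | 71.7

Group readings by region.
Per group compute: COUNT(*), SUM(value).
HAVING: drop groups with fewer than 3 rows.
  east: ids {2, 4, 7} → COUNT(*)=3, SUM(value)=63.2
  north: ids {3} → COUNT(*)=1, SUM(value)=3.8
  south: ids {5, 6} → COUNT(*)=2, SUM(value)=51.1
  west: ids {1, 8, 9, 10} → COUNT(*)=4, SUM(value)=71.7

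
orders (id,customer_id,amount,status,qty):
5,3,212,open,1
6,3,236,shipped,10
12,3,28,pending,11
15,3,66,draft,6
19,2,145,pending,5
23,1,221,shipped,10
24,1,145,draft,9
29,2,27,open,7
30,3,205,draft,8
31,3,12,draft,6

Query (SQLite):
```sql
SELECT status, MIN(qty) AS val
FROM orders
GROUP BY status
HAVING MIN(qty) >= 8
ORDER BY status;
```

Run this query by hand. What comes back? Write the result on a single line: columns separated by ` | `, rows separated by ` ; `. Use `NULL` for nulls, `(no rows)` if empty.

shipped | 10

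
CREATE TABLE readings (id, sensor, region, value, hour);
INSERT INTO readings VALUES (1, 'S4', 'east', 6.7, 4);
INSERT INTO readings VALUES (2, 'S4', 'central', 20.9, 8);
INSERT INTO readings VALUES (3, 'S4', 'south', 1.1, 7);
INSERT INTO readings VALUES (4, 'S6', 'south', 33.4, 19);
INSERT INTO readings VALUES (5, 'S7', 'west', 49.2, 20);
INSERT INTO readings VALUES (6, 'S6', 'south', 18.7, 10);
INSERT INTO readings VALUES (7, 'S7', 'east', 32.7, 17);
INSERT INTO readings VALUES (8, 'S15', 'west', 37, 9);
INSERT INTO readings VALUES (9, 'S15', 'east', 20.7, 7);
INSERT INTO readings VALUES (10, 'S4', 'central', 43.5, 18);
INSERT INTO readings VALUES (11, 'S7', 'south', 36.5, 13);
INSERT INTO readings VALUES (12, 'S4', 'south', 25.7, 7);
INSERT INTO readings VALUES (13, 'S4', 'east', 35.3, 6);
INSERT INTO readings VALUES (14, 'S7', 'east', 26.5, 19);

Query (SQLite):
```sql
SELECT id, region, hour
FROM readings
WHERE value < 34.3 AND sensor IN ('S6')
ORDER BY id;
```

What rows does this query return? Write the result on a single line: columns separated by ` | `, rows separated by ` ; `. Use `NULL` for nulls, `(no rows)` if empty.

4 | south | 19 ; 6 | south | 10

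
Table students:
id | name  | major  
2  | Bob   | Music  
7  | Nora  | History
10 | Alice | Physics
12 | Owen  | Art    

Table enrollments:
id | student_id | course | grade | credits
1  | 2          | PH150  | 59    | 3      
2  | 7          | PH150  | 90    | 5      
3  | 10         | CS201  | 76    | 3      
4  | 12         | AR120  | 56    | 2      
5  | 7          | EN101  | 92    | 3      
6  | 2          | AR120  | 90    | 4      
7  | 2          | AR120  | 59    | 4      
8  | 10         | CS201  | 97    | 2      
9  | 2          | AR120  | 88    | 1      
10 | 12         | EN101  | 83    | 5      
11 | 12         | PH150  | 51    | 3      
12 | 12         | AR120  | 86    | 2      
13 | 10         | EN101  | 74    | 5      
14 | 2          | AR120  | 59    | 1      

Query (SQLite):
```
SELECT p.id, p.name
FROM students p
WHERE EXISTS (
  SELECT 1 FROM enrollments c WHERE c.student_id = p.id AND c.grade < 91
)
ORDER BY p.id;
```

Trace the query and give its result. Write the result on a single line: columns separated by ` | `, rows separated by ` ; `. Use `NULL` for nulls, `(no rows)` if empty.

For each students row, check whether any enrollments with matching student_id has grade < 91.
Keep rows where that is true.

2 | Bob ; 7 | Nora ; 10 | Alice ; 12 | Owen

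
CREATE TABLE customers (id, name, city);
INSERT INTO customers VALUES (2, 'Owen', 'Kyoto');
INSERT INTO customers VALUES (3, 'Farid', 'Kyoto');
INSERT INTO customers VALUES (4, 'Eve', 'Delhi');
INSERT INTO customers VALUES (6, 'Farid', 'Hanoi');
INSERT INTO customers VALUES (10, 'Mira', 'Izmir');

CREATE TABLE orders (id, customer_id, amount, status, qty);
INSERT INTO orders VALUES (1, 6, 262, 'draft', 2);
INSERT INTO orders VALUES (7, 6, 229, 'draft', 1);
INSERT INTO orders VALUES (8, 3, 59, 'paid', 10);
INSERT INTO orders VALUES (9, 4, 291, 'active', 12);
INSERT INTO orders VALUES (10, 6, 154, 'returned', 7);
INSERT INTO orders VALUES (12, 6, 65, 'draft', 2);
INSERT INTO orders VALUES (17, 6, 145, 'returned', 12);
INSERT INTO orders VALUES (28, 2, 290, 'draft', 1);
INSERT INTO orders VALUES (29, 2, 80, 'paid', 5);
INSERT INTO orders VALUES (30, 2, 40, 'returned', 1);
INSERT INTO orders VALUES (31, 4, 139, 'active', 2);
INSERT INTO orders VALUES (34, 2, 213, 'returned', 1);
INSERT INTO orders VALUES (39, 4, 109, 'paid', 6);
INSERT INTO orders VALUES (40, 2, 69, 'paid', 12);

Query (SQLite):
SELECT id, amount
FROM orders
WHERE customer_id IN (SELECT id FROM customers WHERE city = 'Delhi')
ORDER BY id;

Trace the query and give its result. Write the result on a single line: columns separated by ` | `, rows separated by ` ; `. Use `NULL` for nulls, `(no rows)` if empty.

Inner query: customers.id where city = 'Delhi'.
Outer: keep orders rows whose customer_id is in that set.
Inner query → {4}

9 | 291 ; 31 | 139 ; 39 | 109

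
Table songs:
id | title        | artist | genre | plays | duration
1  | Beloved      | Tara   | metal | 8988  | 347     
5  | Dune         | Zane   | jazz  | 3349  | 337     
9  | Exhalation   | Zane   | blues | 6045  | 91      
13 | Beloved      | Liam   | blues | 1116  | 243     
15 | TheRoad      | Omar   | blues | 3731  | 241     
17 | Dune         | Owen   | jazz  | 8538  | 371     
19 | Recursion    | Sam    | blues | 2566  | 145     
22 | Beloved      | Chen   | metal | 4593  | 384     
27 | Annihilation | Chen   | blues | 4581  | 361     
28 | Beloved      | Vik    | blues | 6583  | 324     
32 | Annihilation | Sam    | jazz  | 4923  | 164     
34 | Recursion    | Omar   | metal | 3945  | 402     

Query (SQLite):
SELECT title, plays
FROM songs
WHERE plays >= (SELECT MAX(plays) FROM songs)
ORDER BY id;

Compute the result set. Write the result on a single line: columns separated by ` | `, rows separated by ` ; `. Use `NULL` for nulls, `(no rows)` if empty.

Scalar subquery: MAX(plays) over all songs rows = 8988.
Keep rows where plays >= that value.

Beloved | 8988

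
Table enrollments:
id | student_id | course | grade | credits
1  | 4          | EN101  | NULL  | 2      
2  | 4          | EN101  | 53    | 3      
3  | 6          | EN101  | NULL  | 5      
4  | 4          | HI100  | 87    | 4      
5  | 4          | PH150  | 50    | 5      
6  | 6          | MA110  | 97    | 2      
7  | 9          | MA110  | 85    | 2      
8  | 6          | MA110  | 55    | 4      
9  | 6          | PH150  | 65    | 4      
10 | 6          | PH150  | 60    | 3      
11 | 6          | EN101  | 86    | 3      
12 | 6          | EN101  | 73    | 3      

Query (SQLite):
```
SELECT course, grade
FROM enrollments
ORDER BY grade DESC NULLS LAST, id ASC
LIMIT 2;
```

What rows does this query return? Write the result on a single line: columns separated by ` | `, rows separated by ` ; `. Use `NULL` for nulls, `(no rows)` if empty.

MA110 | 97 ; HI100 | 87

Sort by grade desc, tiebreak id asc: (97, id=6), (87, id=4), (86, id=11), (85, id=7), (73, id=12) …. Take first 2.
NULLS LAST: NULL grade rows go after all non-NULL rows (among themselves ordered by id asc).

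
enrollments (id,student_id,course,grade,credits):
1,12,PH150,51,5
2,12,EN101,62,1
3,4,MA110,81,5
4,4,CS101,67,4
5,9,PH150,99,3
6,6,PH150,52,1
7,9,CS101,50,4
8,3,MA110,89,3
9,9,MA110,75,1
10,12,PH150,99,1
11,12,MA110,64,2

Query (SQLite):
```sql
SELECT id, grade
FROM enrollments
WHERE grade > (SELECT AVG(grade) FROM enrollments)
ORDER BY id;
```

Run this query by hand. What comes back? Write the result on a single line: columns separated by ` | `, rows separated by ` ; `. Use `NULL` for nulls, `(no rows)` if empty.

3 | 81 ; 5 | 99 ; 8 | 89 ; 9 | 75 ; 10 | 99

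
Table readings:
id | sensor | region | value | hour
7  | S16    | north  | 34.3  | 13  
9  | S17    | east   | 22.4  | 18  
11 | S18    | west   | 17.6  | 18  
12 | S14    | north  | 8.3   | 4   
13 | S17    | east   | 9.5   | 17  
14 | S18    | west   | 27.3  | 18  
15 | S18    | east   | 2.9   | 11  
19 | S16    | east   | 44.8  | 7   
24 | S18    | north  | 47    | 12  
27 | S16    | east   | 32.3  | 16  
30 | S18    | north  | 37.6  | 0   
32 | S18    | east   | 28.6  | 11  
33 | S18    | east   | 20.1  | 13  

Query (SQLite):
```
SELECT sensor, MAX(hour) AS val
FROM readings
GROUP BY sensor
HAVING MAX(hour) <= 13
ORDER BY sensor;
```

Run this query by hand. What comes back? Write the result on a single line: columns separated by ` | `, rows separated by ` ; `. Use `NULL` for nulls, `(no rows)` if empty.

S14 | 4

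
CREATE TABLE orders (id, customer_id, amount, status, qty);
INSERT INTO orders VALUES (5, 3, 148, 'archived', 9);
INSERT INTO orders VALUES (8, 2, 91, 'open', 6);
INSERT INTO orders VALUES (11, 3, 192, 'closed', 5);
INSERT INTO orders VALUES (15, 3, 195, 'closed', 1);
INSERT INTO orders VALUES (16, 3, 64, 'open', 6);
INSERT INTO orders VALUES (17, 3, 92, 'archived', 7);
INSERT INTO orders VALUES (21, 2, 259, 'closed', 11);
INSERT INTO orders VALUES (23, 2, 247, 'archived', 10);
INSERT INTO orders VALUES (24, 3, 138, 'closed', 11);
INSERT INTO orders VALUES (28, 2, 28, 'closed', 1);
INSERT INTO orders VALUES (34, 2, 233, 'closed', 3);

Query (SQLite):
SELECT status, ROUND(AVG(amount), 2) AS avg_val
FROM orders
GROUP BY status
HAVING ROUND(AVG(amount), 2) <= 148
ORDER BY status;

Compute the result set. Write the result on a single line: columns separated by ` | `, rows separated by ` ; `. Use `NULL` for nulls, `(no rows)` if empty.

Partition orders by status; compute ROUND(AVG(amount), 2) within each group.
HAVING: keep groups where ROUND(AVG(amount), 2) <= 148.
  archived: ids {5, 17, 23} → ROUND(AVG(amount), 2)=162.33
  closed: ids {11, 15, 21, 24, 28, 34} → ROUND(AVG(amount), 2)=174.17
  open: ids {8, 16} → ROUND(AVG(amount), 2)=77.5

open | 77.5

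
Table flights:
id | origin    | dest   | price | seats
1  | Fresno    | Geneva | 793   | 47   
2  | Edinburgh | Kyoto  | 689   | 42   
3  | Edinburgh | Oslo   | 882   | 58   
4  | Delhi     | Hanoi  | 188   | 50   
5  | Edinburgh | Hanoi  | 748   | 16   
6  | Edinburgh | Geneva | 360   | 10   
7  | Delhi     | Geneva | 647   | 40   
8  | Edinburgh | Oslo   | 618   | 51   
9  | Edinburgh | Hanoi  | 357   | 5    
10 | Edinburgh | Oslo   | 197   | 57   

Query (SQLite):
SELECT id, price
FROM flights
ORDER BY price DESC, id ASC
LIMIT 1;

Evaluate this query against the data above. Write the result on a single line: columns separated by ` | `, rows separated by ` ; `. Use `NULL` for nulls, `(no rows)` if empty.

Sort by price desc, tiebreak id asc: (882, id=3), (793, id=1), (748, id=5), (689, id=2) …. Take first 1.

3 | 882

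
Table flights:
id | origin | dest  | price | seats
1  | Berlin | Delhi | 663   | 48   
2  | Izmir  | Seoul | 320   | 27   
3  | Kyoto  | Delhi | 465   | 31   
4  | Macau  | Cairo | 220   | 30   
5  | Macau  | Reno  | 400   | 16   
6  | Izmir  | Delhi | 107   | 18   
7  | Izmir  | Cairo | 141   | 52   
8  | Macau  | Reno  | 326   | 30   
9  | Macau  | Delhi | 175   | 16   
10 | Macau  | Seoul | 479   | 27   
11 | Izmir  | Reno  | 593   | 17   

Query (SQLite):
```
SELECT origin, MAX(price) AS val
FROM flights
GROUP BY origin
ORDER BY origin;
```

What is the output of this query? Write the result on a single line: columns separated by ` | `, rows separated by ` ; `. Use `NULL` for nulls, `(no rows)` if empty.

Berlin | 663 ; Izmir | 593 ; Kyoto | 465 ; Macau | 479

Partition flights by origin; compute MAX(price) within each group.
  Berlin: ids {1} → MAX(price)=663
  Izmir: ids {2, 6, 7, 11} → MAX(price)=593
  Kyoto: ids {3} → MAX(price)=465
  Macau: ids {4, 5, 8, 9, 10} → MAX(price)=479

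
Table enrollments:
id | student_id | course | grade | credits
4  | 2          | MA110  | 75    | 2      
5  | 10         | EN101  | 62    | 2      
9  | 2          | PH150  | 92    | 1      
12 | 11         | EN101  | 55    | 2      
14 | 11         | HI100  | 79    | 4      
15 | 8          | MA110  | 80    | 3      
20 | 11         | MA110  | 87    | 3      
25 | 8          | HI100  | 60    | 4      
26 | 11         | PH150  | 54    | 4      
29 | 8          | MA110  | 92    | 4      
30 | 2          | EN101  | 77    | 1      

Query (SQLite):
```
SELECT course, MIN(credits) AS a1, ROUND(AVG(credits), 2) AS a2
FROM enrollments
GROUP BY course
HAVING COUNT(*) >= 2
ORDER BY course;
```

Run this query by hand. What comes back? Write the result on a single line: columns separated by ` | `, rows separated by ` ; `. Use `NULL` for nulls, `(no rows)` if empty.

Group enrollments by course.
Per group compute: MIN(credits), ROUND(AVG(credits), 2).
HAVING: drop groups with fewer than 2 rows.
  EN101: ids {5, 12, 30} → MIN(credits)=1, ROUND(AVG(credits), 2)=1.67
  HI100: ids {14, 25} → MIN(credits)=4, ROUND(AVG(credits), 2)=4
  MA110: ids {4, 15, 20, 29} → MIN(credits)=2, ROUND(AVG(credits), 2)=3
  PH150: ids {9, 26} → MIN(credits)=1, ROUND(AVG(credits), 2)=2.5

EN101 | 1 | 1.67 ; HI100 | 4 | 4 ; MA110 | 2 | 3 ; PH150 | 1 | 2.5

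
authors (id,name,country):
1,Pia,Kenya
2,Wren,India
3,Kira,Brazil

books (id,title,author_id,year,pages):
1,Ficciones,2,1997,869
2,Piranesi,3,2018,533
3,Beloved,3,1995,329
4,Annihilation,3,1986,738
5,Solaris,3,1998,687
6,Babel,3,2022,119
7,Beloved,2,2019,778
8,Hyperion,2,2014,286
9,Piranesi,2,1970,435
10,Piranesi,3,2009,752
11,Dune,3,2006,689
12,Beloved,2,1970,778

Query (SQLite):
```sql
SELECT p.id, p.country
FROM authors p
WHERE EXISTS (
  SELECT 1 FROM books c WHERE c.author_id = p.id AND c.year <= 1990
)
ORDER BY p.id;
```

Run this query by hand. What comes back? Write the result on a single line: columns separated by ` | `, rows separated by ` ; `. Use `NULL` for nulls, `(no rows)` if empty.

For each authors row, check whether any books with matching author_id has year <= 1990.
Keep rows where that is true.

2 | India ; 3 | Brazil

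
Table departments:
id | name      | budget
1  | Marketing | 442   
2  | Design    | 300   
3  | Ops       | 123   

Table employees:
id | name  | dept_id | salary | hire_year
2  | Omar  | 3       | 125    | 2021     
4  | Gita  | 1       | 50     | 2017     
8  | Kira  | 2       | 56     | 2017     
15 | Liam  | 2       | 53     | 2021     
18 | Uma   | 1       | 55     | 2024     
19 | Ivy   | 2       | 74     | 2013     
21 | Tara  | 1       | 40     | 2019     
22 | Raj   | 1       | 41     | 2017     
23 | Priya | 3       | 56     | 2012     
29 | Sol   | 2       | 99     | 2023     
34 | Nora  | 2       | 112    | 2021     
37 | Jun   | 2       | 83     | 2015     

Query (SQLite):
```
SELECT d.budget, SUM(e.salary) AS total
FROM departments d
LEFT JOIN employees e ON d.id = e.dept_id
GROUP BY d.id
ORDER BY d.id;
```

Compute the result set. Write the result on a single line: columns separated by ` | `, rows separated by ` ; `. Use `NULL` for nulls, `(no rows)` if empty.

LEFT JOIN keeps every departments row; unmatched ones get NULL for employees columns.
Group by departments.id and compute SUM(e.salary). SUM over an all-NULL group is NULL.
  1: ids {4, 18, 21, 22} → SUM(e.salary)=186
  2: ids {8, 15, 19, 29, 34, 37} → SUM(e.salary)=477
  3: ids {2, 23} → SUM(e.salary)=181

442 | 186 ; 300 | 477 ; 123 | 181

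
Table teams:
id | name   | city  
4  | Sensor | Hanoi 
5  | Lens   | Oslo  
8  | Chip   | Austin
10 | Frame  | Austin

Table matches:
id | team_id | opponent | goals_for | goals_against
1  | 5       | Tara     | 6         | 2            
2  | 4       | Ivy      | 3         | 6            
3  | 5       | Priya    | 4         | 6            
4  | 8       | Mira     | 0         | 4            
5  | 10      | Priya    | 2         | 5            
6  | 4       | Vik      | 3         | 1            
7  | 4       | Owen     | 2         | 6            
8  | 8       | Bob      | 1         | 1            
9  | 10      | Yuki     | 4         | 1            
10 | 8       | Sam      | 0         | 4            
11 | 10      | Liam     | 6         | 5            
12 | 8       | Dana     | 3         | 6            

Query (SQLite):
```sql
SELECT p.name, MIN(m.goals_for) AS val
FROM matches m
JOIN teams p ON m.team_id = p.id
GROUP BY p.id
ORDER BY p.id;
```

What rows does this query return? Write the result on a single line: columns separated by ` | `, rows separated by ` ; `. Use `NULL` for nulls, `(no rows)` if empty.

Join each matches row to its teams via team_id.
Group joined rows by teams.id; compute MIN(m.goals_for) per group.
  4: ids {2, 6, 7} → MIN(m.goals_for)=2
  5: ids {1, 3} → MIN(m.goals_for)=4
  8: ids {4, 8, 10, 12} → MIN(m.goals_for)=0
  10: ids {5, 9, 11} → MIN(m.goals_for)=2

Sensor | 2 ; Lens | 4 ; Chip | 0 ; Frame | 2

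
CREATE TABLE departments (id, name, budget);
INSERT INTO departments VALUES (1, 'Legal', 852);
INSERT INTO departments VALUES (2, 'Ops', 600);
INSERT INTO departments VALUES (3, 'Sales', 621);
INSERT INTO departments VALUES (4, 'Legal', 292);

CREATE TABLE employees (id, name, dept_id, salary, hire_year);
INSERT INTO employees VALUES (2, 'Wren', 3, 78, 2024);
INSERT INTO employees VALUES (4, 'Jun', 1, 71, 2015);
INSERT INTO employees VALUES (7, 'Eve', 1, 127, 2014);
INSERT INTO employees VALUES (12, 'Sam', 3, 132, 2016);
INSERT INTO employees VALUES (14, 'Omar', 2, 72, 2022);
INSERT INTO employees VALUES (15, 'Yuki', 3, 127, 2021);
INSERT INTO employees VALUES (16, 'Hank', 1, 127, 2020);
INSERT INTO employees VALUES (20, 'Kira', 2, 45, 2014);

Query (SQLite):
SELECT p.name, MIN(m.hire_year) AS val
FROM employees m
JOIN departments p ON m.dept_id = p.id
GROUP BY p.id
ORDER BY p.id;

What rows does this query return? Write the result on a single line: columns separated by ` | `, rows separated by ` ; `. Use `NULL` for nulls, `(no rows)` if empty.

Join each employees row to its departments via dept_id.
Group joined rows by departments.id; compute MIN(m.hire_year) per group.
  1: ids {4, 7, 16} → MIN(m.hire_year)=2014
  2: ids {14, 20} → MIN(m.hire_year)=2014
  3: ids {2, 12, 15} → MIN(m.hire_year)=2016

Legal | 2014 ; Ops | 2014 ; Sales | 2016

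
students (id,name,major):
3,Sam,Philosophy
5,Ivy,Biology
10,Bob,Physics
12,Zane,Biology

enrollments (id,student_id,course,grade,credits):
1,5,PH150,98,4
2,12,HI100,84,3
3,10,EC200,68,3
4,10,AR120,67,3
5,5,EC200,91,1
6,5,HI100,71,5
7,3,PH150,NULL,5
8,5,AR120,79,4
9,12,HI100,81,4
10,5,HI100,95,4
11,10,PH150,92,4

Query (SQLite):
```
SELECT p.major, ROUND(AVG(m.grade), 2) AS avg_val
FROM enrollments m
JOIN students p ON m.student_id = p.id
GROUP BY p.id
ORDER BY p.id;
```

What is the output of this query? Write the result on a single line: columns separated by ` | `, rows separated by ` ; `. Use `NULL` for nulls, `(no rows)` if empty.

Join each enrollments row to its students via student_id.
Group joined rows by students.id; compute ROUND(AVG(m.grade), 2) per group.
  3: ids {7} → ROUND(AVG(m.grade), 2)=NULL
  5: ids {1, 5, 6, 8, 10} → ROUND(AVG(m.grade), 2)=86.8
  10: ids {3, 4, 11} → ROUND(AVG(m.grade), 2)=75.67
  12: ids {2, 9} → ROUND(AVG(m.grade), 2)=82.5

Philosophy | NULL ; Biology | 86.8 ; Physics | 75.67 ; Biology | 82.5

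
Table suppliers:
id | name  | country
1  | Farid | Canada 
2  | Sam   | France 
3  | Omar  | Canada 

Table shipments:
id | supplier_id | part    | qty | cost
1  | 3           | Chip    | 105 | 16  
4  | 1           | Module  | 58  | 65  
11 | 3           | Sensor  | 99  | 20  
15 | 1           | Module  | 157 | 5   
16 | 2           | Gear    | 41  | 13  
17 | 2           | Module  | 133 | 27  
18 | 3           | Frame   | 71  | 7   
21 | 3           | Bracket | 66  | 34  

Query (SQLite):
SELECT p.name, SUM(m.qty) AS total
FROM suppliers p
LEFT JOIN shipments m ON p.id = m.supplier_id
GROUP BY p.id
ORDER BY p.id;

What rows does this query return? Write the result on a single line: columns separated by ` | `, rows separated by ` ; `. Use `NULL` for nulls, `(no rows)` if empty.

LEFT JOIN keeps every suppliers row; unmatched ones get NULL for shipments columns.
Group by suppliers.id and compute SUM(m.qty). SUM over an all-NULL group is NULL.
  1: ids {4, 15} → SUM(m.qty)=215
  2: ids {16, 17} → SUM(m.qty)=174
  3: ids {1, 11, 18, 21} → SUM(m.qty)=341

Farid | 215 ; Sam | 174 ; Omar | 341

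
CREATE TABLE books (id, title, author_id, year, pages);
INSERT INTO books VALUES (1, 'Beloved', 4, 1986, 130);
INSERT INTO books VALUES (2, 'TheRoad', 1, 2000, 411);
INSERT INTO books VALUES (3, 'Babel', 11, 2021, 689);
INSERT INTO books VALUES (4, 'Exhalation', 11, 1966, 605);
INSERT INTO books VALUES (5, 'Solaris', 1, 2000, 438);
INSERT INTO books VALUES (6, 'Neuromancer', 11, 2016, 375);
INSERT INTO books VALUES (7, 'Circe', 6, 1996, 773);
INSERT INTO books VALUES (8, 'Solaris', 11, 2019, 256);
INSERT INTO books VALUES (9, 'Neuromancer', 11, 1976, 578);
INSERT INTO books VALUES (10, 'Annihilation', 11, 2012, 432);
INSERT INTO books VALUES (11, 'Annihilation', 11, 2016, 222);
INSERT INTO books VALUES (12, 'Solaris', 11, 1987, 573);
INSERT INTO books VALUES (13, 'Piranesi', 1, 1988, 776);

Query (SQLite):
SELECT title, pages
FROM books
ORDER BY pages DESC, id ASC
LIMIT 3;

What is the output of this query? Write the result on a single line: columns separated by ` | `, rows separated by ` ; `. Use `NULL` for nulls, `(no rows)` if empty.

Sort by pages desc, tiebreak id asc: (776, id=13), (773, id=7), (689, id=3), (605, id=4), (578, id=9), (573, id=12) …. Take first 3.

Piranesi | 776 ; Circe | 773 ; Babel | 689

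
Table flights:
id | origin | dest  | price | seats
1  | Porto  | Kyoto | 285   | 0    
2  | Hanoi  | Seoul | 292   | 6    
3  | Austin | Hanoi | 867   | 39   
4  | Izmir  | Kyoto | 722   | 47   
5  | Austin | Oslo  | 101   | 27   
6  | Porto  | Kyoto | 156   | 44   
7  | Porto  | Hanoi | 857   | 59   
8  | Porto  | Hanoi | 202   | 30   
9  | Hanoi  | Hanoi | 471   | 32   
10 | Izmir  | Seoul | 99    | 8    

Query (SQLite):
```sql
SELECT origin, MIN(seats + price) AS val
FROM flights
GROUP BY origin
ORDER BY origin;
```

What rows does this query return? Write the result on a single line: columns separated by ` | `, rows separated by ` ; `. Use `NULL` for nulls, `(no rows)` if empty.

For each row compute seats + price.
Group by origin; take MIN of the expression per group.
  Austin: ids {3, 5} → MIN(seats + price)=128
  Hanoi: ids {2, 9} → MIN(seats + price)=298
  Izmir: ids {4, 10} → MIN(seats + price)=107
  Porto: ids {1, 6, 7, 8} → MIN(seats + price)=200

Austin | 128 ; Hanoi | 298 ; Izmir | 107 ; Porto | 200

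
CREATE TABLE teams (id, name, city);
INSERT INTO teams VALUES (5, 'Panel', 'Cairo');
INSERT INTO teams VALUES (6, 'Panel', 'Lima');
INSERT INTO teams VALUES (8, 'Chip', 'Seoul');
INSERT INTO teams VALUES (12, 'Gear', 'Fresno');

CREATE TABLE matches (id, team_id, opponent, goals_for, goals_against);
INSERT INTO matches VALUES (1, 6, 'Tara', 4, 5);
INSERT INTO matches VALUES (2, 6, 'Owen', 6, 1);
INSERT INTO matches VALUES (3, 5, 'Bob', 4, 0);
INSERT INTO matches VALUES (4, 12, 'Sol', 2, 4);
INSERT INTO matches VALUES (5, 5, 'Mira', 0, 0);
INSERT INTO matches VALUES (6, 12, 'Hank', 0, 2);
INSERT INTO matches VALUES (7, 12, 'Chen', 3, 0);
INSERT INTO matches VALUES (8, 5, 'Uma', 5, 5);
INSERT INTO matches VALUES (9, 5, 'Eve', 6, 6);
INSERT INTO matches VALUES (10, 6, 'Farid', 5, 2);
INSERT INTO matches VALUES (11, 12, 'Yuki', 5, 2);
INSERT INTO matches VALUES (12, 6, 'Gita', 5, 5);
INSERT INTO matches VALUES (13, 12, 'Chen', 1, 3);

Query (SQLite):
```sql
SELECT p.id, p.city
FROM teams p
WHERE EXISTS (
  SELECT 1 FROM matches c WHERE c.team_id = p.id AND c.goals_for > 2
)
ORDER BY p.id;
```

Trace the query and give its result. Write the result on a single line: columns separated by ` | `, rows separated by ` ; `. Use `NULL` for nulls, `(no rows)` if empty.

5 | Cairo ; 6 | Lima ; 12 | Fresno

For each teams row, check whether any matches with matching team_id has goals_for > 2.
Keep rows where that is true.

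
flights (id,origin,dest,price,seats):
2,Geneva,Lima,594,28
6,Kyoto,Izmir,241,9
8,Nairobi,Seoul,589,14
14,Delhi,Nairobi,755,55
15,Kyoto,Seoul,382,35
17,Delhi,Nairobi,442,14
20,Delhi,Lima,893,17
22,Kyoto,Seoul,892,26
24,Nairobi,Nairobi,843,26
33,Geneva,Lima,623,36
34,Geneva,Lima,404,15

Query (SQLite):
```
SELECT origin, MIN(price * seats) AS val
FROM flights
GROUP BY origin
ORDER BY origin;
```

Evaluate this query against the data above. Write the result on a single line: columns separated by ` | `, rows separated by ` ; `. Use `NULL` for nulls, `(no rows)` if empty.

For each row compute price * seats.
Group by origin; take MIN of the expression per group.
  Delhi: ids {14, 17, 20} → MIN(price * seats)=6188
  Geneva: ids {2, 33, 34} → MIN(price * seats)=6060
  Kyoto: ids {6, 15, 22} → MIN(price * seats)=2169
  Nairobi: ids {8, 24} → MIN(price * seats)=8246

Delhi | 6188 ; Geneva | 6060 ; Kyoto | 2169 ; Nairobi | 8246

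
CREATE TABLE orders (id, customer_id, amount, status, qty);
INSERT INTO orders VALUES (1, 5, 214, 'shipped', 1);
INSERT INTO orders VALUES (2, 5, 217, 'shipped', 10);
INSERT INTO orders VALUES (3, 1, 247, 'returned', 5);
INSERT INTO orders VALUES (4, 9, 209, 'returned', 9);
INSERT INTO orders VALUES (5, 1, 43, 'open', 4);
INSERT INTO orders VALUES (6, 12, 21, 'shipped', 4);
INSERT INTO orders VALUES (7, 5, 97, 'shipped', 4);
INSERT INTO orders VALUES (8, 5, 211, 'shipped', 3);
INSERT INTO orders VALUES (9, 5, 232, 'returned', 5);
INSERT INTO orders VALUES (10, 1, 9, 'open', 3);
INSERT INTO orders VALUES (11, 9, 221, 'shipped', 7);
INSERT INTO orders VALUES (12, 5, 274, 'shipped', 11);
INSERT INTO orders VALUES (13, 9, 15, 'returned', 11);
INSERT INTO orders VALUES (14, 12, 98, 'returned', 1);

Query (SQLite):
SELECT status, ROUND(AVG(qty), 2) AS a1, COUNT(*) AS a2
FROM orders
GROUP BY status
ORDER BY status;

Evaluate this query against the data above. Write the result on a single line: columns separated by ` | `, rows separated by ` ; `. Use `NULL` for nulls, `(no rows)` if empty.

Group orders by status.
Per group compute: ROUND(AVG(qty), 2), COUNT(*).
  open: ids {5, 10} → ROUND(AVG(qty), 2)=3.5, COUNT(*)=2
  returned: ids {3, 4, 9, 13, 14} → ROUND(AVG(qty), 2)=6.2, COUNT(*)=5
  shipped: ids {1, 2, 6, 7, 8, 11, 12} → ROUND(AVG(qty), 2)=5.71, COUNT(*)=7

open | 3.5 | 2 ; returned | 6.2 | 5 ; shipped | 5.71 | 7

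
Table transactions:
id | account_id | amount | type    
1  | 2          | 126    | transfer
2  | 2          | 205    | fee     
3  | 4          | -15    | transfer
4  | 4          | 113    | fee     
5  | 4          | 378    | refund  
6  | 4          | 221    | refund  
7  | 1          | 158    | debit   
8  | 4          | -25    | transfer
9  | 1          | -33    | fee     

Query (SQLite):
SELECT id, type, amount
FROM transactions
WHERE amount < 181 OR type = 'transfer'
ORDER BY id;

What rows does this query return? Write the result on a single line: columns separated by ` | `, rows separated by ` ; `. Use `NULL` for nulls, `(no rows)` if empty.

1 | transfer | 126 ; 3 | transfer | -15 ; 4 | fee | 113 ; 7 | debit | 158 ; 8 | transfer | -25 ; 9 | fee | -33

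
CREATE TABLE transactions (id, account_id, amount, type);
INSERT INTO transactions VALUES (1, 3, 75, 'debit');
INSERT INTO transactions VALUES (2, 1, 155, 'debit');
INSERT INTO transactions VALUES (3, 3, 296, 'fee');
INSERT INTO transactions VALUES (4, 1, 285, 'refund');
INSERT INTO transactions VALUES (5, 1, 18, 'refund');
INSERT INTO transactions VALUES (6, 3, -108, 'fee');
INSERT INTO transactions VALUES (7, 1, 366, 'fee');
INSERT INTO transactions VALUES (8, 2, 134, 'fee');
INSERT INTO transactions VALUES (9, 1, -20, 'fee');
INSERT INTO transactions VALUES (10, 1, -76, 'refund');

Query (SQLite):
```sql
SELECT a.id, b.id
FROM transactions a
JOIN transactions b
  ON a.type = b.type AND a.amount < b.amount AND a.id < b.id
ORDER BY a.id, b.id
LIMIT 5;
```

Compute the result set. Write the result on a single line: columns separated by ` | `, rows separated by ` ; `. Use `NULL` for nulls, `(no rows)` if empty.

Pairs (a,b) with same type, a.amount < b.amount, a.id < b.id.
type groups: debit:{1,2} fee:{3,6,7,8,9} refund:{4,5,10}
Ordered by (a.id, b.id); first 5.

1 | 2 ; 3 | 7 ; 6 | 7 ; 6 | 8 ; 6 | 9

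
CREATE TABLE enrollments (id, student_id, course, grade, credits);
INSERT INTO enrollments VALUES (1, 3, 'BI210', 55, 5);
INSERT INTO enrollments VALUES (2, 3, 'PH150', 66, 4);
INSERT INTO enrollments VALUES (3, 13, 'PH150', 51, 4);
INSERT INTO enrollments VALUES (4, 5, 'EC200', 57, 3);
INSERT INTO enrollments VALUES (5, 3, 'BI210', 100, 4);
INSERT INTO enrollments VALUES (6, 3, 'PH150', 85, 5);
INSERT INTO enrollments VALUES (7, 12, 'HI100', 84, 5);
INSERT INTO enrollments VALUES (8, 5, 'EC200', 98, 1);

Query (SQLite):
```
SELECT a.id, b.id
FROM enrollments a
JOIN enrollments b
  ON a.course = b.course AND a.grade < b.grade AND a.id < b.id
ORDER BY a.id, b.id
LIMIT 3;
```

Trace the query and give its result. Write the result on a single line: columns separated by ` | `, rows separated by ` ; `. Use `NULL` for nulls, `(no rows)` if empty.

1 | 5 ; 2 | 6 ; 3 | 6

Pairs (a,b) with same course, a.grade < b.grade, a.id < b.id.
course groups: BI210:{1,5} EC200:{4,8} HI100:{7} PH150:{2,3,6}
Ordered by (a.id, b.id); first 3.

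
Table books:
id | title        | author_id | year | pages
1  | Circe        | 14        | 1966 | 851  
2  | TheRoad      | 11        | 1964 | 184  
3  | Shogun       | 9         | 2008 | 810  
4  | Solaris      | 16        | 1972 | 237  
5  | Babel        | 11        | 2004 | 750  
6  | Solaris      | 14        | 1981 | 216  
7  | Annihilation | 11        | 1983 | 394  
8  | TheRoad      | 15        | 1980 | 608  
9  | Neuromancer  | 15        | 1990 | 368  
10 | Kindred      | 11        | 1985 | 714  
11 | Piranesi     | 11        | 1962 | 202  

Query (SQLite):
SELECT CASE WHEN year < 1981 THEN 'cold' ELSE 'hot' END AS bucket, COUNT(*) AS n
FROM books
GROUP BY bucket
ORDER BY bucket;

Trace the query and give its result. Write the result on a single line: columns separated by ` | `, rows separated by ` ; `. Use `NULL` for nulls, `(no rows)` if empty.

Bucket rows by year < 1981 → 'cold' else 'hot'; count each bucket.

cold | 5 ; hot | 6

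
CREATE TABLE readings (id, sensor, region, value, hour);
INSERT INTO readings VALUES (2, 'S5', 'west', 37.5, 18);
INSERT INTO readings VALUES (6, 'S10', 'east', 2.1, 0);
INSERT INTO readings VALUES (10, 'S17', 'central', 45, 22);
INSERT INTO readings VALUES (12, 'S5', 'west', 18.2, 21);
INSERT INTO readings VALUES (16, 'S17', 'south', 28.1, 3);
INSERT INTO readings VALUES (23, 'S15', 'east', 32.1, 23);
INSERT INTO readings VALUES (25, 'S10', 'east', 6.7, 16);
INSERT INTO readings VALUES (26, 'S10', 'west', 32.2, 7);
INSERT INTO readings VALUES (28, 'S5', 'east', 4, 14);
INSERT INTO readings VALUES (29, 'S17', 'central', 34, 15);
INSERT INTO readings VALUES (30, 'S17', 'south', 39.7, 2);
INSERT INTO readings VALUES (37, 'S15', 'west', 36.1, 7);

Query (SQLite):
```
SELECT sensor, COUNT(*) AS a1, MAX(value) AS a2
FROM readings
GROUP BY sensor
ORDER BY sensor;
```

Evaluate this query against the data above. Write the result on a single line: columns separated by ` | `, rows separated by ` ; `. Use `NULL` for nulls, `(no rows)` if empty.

Group readings by sensor.
Per group compute: COUNT(*), MAX(value).
  S10: ids {6, 25, 26} → COUNT(*)=3, MAX(value)=32.2
  S15: ids {23, 37} → COUNT(*)=2, MAX(value)=36.1
  S17: ids {10, 16, 29, 30} → COUNT(*)=4, MAX(value)=45
  S5: ids {2, 12, 28} → COUNT(*)=3, MAX(value)=37.5

S10 | 3 | 32.2 ; S15 | 2 | 36.1 ; S17 | 4 | 45 ; S5 | 3 | 37.5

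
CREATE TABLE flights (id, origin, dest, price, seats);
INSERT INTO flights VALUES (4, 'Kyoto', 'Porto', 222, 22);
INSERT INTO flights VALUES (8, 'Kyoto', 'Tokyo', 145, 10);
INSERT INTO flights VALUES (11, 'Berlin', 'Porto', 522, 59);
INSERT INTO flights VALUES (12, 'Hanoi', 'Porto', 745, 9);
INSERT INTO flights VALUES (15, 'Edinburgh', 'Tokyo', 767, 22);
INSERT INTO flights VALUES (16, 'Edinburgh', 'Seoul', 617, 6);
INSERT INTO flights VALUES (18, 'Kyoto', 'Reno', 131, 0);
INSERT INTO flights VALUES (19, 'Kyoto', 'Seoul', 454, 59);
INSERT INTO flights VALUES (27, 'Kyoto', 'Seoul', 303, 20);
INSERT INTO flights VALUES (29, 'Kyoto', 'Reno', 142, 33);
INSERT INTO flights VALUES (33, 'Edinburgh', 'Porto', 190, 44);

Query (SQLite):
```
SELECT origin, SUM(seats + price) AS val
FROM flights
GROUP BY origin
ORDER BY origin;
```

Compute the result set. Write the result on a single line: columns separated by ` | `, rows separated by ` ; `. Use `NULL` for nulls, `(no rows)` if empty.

Berlin | 581 ; Edinburgh | 1646 ; Hanoi | 754 ; Kyoto | 1541

For each row compute seats + price.
Group by origin; take SUM of the expression per group.
  Berlin: ids {11} → SUM(seats + price)=581
  Edinburgh: ids {15, 16, 33} → SUM(seats + price)=1646
  Hanoi: ids {12} → SUM(seats + price)=754
  Kyoto: ids {4, 8, 18, 19, 27, 29} → SUM(seats + price)=1541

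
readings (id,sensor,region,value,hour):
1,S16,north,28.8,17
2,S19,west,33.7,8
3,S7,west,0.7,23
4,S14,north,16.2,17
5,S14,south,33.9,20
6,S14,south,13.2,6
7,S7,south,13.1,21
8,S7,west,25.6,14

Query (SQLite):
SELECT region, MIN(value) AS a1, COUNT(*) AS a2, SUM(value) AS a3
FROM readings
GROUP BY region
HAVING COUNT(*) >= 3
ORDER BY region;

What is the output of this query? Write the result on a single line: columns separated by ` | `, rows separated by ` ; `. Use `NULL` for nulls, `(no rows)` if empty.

south | 13.1 | 3 | 60.2 ; west | 0.7 | 3 | 60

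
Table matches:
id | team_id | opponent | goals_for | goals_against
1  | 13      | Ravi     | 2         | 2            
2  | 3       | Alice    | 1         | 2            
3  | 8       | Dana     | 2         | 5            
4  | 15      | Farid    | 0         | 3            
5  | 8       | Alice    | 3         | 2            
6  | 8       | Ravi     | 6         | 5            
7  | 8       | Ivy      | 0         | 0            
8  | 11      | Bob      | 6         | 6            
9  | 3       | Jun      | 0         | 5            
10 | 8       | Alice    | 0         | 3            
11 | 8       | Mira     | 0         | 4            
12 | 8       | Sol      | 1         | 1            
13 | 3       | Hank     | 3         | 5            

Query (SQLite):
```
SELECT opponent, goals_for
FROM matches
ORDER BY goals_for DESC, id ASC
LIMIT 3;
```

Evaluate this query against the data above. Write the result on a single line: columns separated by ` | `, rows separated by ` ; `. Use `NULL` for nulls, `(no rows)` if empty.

Sort by goals_for desc, tiebreak id asc: (6, id=6), (6, id=8), (3, id=5), (3, id=13), (2, id=1), (2, id=3) …. Take first 3.

Ravi | 6 ; Bob | 6 ; Alice | 3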